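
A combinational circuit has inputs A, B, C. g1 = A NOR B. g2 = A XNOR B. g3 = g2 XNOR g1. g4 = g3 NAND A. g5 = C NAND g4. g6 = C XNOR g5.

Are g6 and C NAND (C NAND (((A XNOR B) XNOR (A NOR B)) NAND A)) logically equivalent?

No

g1 = A NOR B
g2 = A XNOR B
g3 = g2 XNOR g1 = (A XNOR B) XNOR (A NOR B)
g4 = g3 NAND A = ((A XNOR B) XNOR (A NOR B)) NAND A
g5 = C NAND g4 = C NAND (((A XNOR B) XNOR (A NOR B)) NAND A)
g6 = C XNOR g5 = C XNOR (C NAND (((A XNOR B) XNOR (A NOR B)) NAND A))
At A=0, B=0, C=0: circuit gives 0, formula gives 1.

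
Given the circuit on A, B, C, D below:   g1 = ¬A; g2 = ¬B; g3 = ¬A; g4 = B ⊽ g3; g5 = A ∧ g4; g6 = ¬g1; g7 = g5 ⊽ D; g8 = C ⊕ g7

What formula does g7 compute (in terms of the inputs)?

g3 = ¬A
g4 = B ⊽ g3 = B ⊽ ¬A
g5 = A ∧ g4 = A ∧ (B ⊽ ¬A)
g7 = g5 ⊽ D = (A ∧ (B ⊽ ¬A)) ⊽ D

(A ∧ (B ⊽ ¬A)) ⊽ D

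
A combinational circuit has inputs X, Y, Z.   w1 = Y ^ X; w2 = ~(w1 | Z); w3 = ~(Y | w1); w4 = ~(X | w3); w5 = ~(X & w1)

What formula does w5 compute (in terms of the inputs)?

w1 = Y ^ X
w5 = ~(X & w1) = ~(X & (Y ^ X))

~(X & (Y ^ X))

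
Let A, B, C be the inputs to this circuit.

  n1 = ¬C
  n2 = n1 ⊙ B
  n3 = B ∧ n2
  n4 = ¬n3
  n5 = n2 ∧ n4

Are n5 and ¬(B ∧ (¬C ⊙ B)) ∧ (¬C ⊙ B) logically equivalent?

n1 = ¬C
n2 = n1 ⊙ B = ¬C ⊙ B
n3 = B ∧ n2 = B ∧ (¬C ⊙ B)
n4 = ¬n3 = ¬(B ∧ (¬C ⊙ B))
n5 = n2 ∧ n4 = (¬C ⊙ B) ∧ ¬(B ∧ (¬C ⊙ B))
At A=0, B=0, C=0: circuit gives 0, formula gives 0.
At A=0, B=0, C=1: circuit gives 1, formula gives 1.
Agrees on all 8 inputs.

Yes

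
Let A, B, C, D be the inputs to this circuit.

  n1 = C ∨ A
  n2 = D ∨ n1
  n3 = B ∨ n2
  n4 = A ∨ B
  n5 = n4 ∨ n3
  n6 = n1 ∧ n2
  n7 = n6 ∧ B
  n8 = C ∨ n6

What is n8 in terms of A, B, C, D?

n1 = C ∨ A
n2 = D ∨ n1 = D ∨ (C ∨ A)
n6 = n1 ∧ n2 = (C ∨ A) ∧ (D ∨ (C ∨ A))
n8 = C ∨ n6 = C ∨ ((C ∨ A) ∧ (D ∨ (C ∨ A)))

C ∨ ((C ∨ A) ∧ (D ∨ (C ∨ A)))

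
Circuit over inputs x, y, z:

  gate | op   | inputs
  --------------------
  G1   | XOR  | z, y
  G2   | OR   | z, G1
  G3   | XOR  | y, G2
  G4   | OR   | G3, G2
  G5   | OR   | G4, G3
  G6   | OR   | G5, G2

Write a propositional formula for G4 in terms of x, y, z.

(y XOR (z OR (z XOR y))) OR (z OR (z XOR y))

G1 = z XOR y
G2 = z OR G1 = z OR (z XOR y)
G3 = y XOR G2 = y XOR (z OR (z XOR y))
G4 = G3 OR G2 = (y XOR (z OR (z XOR y))) OR (z OR (z XOR y))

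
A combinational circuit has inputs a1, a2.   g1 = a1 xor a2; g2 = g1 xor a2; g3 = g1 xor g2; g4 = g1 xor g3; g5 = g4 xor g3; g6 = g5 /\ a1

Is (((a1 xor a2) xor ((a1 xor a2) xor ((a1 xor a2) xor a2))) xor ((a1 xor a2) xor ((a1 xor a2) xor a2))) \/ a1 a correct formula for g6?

No

g1 = a1 xor a2
g2 = g1 xor a2 = (a1 xor a2) xor a2
g3 = g1 xor g2 = (a1 xor a2) xor ((a1 xor a2) xor a2)
g4 = g1 xor g3 = (a1 xor a2) xor ((a1 xor a2) xor ((a1 xor a2) xor a2))
g5 = g4 xor g3 = ((a1 xor a2) xor ((a1 xor a2) xor ((a1 xor a2) xor a2))) xor ((a1 xor a2) xor ((a1 xor a2) xor a2))
g6 = g5 /\ a1 = (((a1 xor a2) xor ((a1 xor a2) xor ((a1 xor a2) xor a2))) xor ((a1 xor a2) xor ((a1 xor a2) xor a2))) /\ a1
At a1=0, a2=1: circuit gives 0, formula gives 1.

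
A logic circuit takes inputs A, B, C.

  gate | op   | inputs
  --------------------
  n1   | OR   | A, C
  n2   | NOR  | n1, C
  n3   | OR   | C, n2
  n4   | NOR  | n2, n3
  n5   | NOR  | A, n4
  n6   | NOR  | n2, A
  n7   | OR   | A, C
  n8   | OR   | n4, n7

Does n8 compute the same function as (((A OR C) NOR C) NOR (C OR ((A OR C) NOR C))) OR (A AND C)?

No

n1 = A OR C
n2 = n1 NOR C = (A OR C) NOR C
n3 = C OR n2 = C OR ((A OR C) NOR C)
n4 = n2 NOR n3 = ((A OR C) NOR C) NOR (C OR ((A OR C) NOR C))
n7 = A OR C
n8 = n4 OR n7 = (((A OR C) NOR C) NOR (C OR ((A OR C) NOR C))) OR (A OR C)
At A=0, B=0, C=1: circuit gives 1, formula gives 0.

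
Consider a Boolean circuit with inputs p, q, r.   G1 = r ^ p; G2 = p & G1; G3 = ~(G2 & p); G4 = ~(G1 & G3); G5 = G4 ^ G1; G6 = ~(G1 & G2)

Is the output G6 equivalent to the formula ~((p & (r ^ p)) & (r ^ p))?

G1 = r ^ p
G2 = p & G1 = p & (r ^ p)
G6 = ~(G1 & G2) = ~((r ^ p) & (p & (r ^ p)))
At p=1, q=0, r=0: circuit gives 0, formula gives 0.
At p=0, q=0, r=0: circuit gives 1, formula gives 1.
Agrees on all 8 inputs.

Yes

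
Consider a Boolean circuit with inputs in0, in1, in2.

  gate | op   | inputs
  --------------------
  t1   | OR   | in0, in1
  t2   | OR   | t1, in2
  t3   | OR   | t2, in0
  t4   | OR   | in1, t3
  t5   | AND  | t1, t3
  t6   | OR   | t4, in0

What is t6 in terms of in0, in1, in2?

t1 = in0 OR in1
t2 = t1 OR in2 = (in0 OR in1) OR in2
t3 = t2 OR in0 = ((in0 OR in1) OR in2) OR in0
t4 = in1 OR t3 = in1 OR (((in0 OR in1) OR in2) OR in0)
t6 = t4 OR in0 = (in1 OR (((in0 OR in1) OR in2) OR in0)) OR in0

(in1 OR (((in0 OR in1) OR in2) OR in0)) OR in0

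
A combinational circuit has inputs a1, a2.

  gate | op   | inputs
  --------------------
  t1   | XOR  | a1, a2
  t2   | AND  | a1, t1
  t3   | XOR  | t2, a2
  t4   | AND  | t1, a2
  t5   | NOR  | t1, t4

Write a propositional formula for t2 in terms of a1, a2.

a1 AND (a1 XOR a2)

t1 = a1 XOR a2
t2 = a1 AND t1 = a1 AND (a1 XOR a2)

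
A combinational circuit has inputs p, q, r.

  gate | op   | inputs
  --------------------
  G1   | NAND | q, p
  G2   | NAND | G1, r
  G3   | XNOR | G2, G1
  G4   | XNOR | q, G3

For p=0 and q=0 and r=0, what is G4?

0

G1 = 0 NAND 0 = 1
G2 = 1 NAND 0 = 1
G3 = 1 XNOR 1 = 1
G4 = 0 XNOR 1 = 0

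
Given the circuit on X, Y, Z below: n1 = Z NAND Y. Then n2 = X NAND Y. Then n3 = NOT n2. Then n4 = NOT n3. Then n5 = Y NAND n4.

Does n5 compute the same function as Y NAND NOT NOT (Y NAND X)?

Yes

n2 = X NAND Y
n3 = NOT n2 = NOT (X NAND Y)
n4 = NOT n3 = NOT NOT (X NAND Y)
n5 = Y NAND n4 = Y NAND NOT NOT (X NAND Y)
At X=0, Y=1, Z=0: circuit gives 0, formula gives 0.
At X=0, Y=0, Z=0: circuit gives 1, formula gives 1.
Agrees on all 8 inputs.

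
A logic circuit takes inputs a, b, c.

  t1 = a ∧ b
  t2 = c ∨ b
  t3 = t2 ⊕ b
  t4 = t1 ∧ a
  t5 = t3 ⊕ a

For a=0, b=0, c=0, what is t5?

0

t2 = 0 ∨ 0 = 0
t3 = 0 ⊕ 0 = 0
t5 = 0 ⊕ 0 = 0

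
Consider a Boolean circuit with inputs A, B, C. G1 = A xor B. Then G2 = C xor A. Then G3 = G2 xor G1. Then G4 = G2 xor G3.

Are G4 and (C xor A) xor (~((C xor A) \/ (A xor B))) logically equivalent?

No

G1 = A xor B
G2 = C xor A
G3 = G2 xor G1 = (C xor A) xor (A xor B)
G4 = G2 xor G3 = (C xor A) xor ((C xor A) xor (A xor B))
At A=0, B=0, C=0: circuit gives 0, formula gives 1.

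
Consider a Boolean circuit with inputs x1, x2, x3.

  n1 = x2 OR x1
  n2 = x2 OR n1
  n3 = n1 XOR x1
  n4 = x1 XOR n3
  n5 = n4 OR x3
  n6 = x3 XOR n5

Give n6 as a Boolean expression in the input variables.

x3 XOR ((x1 XOR ((x2 OR x1) XOR x1)) OR x3)

n1 = x2 OR x1
n3 = n1 XOR x1 = (x2 OR x1) XOR x1
n4 = x1 XOR n3 = x1 XOR ((x2 OR x1) XOR x1)
n5 = n4 OR x3 = (x1 XOR ((x2 OR x1) XOR x1)) OR x3
n6 = x3 XOR n5 = x3 XOR ((x1 XOR ((x2 OR x1) XOR x1)) OR x3)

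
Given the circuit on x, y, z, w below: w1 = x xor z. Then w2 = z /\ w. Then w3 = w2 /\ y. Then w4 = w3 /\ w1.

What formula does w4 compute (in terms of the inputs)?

((z /\ w) /\ y) /\ (x xor z)

w1 = x xor z
w2 = z /\ w
w3 = w2 /\ y = (z /\ w) /\ y
w4 = w3 /\ w1 = ((z /\ w) /\ y) /\ (x xor z)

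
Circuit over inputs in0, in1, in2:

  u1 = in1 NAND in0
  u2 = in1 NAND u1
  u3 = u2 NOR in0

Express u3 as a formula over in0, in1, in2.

(in1 NAND (in1 NAND in0)) NOR in0

u1 = in1 NAND in0
u2 = in1 NAND u1 = in1 NAND (in1 NAND in0)
u3 = u2 NOR in0 = (in1 NAND (in1 NAND in0)) NOR in0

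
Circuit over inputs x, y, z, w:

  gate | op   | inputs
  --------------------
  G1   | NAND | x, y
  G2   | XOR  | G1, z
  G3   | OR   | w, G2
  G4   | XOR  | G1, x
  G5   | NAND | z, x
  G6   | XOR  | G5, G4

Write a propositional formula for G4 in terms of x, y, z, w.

G1 = x NAND y
G4 = G1 XOR x = (x NAND y) XOR x

(x NAND y) XOR x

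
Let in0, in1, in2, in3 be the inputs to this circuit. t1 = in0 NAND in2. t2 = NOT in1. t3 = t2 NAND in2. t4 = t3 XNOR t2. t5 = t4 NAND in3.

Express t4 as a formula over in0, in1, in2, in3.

(NOT in1 NAND in2) XNOR NOT in1

t2 = NOT in1
t3 = t2 NAND in2 = NOT in1 NAND in2
t4 = t3 XNOR t2 = (NOT in1 NAND in2) XNOR NOT in1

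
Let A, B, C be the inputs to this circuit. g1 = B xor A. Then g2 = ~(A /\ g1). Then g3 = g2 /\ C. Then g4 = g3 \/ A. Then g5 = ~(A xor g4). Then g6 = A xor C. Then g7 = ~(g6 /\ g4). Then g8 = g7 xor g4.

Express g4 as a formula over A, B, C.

((~(A /\ (B xor A))) /\ C) \/ A

g1 = B xor A
g2 = ~(A /\ g1) = ~(A /\ (B xor A))
g3 = g2 /\ C = (~(A /\ (B xor A))) /\ C
g4 = g3 \/ A = ((~(A /\ (B xor A))) /\ C) \/ A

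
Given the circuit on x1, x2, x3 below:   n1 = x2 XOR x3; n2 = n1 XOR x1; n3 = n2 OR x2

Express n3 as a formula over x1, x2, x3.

n1 = x2 XOR x3
n2 = n1 XOR x1 = (x2 XOR x3) XOR x1
n3 = n2 OR x2 = ((x2 XOR x3) XOR x1) OR x2

((x2 XOR x3) XOR x1) OR x2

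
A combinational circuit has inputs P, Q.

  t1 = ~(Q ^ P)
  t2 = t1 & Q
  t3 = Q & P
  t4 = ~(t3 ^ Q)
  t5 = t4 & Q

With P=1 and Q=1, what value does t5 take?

t3 = 1 & 1 = 1
t4 = ~(1 ^ 1) = 1
t5 = 1 & 1 = 1

1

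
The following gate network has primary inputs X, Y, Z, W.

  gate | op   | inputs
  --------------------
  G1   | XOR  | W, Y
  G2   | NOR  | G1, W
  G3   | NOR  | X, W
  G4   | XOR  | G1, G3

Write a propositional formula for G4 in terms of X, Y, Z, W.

G1 = W XOR Y
G3 = X NOR W
G4 = G1 XOR G3 = (W XOR Y) XOR (X NOR W)

(W XOR Y) XOR (X NOR W)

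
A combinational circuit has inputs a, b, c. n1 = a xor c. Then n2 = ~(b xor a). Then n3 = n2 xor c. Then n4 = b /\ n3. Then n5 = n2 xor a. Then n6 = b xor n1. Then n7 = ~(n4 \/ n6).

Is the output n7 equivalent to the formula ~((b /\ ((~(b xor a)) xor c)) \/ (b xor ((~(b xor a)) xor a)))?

No

n1 = a xor c
n2 = ~(b xor a)
n3 = n2 xor c = (~(b xor a)) xor c
n4 = b /\ n3 = b /\ ((~(b xor a)) xor c)
n6 = b xor n1 = b xor (a xor c)
n7 = ~(n4 \/ n6) = ~((b /\ ((~(b xor a)) xor c)) \/ (b xor (a xor c)))
At a=0, b=0, c=0: circuit gives 1, formula gives 0.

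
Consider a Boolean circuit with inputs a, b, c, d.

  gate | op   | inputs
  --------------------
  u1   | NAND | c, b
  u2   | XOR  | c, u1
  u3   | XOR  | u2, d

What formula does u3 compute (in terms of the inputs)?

(c XOR (c NAND b)) XOR d

u1 = c NAND b
u2 = c XOR u1 = c XOR (c NAND b)
u3 = u2 XOR d = (c XOR (c NAND b)) XOR d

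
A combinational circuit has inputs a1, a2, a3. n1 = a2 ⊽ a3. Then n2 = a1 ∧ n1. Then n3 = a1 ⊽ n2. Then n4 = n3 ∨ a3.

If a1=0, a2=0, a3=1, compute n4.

n1 = 0 ⊽ 1 = 0
n2 = 0 ∧ 0 = 0
n3 = 0 ⊽ 0 = 1
n4 = 1 ∨ 1 = 1

1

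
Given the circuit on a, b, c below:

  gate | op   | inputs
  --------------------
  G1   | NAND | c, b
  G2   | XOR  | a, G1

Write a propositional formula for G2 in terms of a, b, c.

a XOR (c NAND b)

G1 = c NAND b
G2 = a XOR G1 = a XOR (c NAND b)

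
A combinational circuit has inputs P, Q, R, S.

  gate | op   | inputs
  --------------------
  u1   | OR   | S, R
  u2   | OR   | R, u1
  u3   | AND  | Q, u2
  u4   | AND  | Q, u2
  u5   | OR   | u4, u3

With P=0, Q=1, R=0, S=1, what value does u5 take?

u1 = 1 OR 0 = 1
u2 = 0 OR 1 = 1
u3 = 1 AND 1 = 1
u4 = 1 AND 1 = 1
u5 = 1 OR 1 = 1

1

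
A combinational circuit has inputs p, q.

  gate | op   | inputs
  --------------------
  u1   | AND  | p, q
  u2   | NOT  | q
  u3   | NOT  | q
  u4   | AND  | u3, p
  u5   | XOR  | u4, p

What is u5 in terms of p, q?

u3 = NOT q
u4 = u3 AND p = NOT q AND p
u5 = u4 XOR p = (NOT q AND p) XOR p

(NOT q AND p) XOR p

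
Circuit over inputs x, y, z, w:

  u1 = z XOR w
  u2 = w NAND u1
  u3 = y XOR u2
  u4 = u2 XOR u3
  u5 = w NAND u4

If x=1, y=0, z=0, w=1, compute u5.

u1 = 0 XOR 1 = 1
u2 = 1 NAND 1 = 0
u3 = 0 XOR 0 = 0
u4 = 0 XOR 0 = 0
u5 = 1 NAND 0 = 1

1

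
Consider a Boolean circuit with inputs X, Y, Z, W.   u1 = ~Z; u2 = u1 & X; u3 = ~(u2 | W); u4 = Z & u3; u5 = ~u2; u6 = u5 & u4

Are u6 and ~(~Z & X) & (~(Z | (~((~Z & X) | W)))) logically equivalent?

No

u1 = ~Z
u2 = u1 & X = ~Z & X
u3 = ~(u2 | W) = ~((~Z & X) | W)
u4 = Z & u3 = Z & (~((~Z & X) | W))
u5 = ~u2 = ~(~Z & X)
u6 = u5 & u4 = ~(~Z & X) & (Z & (~((~Z & X) | W)))
At X=0, Y=0, Z=0, W=1: circuit gives 0, formula gives 1.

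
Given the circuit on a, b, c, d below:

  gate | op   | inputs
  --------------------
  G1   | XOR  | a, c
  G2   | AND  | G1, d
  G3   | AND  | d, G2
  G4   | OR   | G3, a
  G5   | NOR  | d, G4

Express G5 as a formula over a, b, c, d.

d NOR ((d AND ((a XOR c) AND d)) OR a)

G1 = a XOR c
G2 = G1 AND d = (a XOR c) AND d
G3 = d AND G2 = d AND ((a XOR c) AND d)
G4 = G3 OR a = (d AND ((a XOR c) AND d)) OR a
G5 = d NOR G4 = d NOR ((d AND ((a XOR c) AND d)) OR a)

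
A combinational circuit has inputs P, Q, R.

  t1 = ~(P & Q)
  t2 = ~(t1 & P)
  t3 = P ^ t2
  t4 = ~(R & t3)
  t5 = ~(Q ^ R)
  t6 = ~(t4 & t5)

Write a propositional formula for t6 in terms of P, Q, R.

t1 = ~(P & Q)
t2 = ~(t1 & P) = ~((~(P & Q)) & P)
t3 = P ^ t2 = P ^ (~((~(P & Q)) & P))
t4 = ~(R & t3) = ~(R & (P ^ (~((~(P & Q)) & P))))
t5 = ~(Q ^ R)
t6 = ~(t4 & t5) = ~((~(R & (P ^ (~((~(P & Q)) & P))))) & (~(Q ^ R)))

~((~(R & (P ^ (~((~(P & Q)) & P))))) & (~(Q ^ R)))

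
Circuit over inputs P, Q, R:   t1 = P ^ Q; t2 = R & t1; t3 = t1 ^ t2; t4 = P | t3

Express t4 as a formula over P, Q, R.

P | ((P ^ Q) ^ (R & (P ^ Q)))

t1 = P ^ Q
t2 = R & t1 = R & (P ^ Q)
t3 = t1 ^ t2 = (P ^ Q) ^ (R & (P ^ Q))
t4 = P | t3 = P | ((P ^ Q) ^ (R & (P ^ Q)))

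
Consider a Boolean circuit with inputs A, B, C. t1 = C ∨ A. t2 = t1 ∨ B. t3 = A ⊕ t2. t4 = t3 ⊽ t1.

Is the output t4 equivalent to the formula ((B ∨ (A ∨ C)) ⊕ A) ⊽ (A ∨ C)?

t1 = C ∨ A
t2 = t1 ∨ B = (C ∨ A) ∨ B
t3 = A ⊕ t2 = A ⊕ ((C ∨ A) ∨ B)
t4 = t3 ⊽ t1 = (A ⊕ ((C ∨ A) ∨ B)) ⊽ (C ∨ A)
At A=0, B=0, C=1: circuit gives 0, formula gives 0.
At A=0, B=0, C=0: circuit gives 1, formula gives 1.
Agrees on all 8 inputs.

Yes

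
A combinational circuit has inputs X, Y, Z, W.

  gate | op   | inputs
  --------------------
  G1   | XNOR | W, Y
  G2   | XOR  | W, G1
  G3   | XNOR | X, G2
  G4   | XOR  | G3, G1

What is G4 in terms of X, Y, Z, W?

(X XNOR (W XOR (W XNOR Y))) XOR (W XNOR Y)

G1 = W XNOR Y
G2 = W XOR G1 = W XOR (W XNOR Y)
G3 = X XNOR G2 = X XNOR (W XOR (W XNOR Y))
G4 = G3 XOR G1 = (X XNOR (W XOR (W XNOR Y))) XOR (W XNOR Y)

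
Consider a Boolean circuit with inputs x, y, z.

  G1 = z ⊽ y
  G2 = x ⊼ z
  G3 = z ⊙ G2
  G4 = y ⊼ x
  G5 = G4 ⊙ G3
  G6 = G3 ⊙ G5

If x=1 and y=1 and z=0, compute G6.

G2 = 1 ⊼ 0 = 1
G3 = 0 ⊙ 1 = 0
G4 = 1 ⊼ 1 = 0
G5 = 0 ⊙ 0 = 1
G6 = 0 ⊙ 1 = 0

0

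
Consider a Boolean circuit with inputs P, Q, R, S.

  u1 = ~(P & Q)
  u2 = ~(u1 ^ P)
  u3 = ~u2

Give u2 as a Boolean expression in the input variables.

~((~(P & Q)) ^ P)

u1 = ~(P & Q)
u2 = ~(u1 ^ P) = ~((~(P & Q)) ^ P)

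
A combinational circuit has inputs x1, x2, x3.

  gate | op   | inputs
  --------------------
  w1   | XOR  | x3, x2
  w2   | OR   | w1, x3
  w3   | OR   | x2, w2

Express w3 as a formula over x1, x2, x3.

w1 = x3 XOR x2
w2 = w1 OR x3 = (x3 XOR x2) OR x3
w3 = x2 OR w2 = x2 OR ((x3 XOR x2) OR x3)

x2 OR ((x3 XOR x2) OR x3)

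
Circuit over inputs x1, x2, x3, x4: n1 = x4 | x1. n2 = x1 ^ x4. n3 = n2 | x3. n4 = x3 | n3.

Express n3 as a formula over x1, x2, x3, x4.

n2 = x1 ^ x4
n3 = n2 | x3 = (x1 ^ x4) | x3

(x1 ^ x4) | x3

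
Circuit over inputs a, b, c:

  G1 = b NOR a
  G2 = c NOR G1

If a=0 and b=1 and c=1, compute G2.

0

G1 = 1 NOR 0 = 0
G2 = 1 NOR 0 = 0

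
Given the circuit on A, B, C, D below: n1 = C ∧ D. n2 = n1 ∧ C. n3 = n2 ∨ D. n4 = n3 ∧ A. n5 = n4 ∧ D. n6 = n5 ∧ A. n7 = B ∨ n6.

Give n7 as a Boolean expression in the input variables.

n1 = C ∧ D
n2 = n1 ∧ C = (C ∧ D) ∧ C
n3 = n2 ∨ D = ((C ∧ D) ∧ C) ∨ D
n4 = n3 ∧ A = (((C ∧ D) ∧ C) ∨ D) ∧ A
n5 = n4 ∧ D = ((((C ∧ D) ∧ C) ∨ D) ∧ A) ∧ D
n6 = n5 ∧ A = (((((C ∧ D) ∧ C) ∨ D) ∧ A) ∧ D) ∧ A
n7 = B ∨ n6 = B ∨ ((((((C ∧ D) ∧ C) ∨ D) ∧ A) ∧ D) ∧ A)

B ∨ ((((((C ∧ D) ∧ C) ∨ D) ∧ A) ∧ D) ∧ A)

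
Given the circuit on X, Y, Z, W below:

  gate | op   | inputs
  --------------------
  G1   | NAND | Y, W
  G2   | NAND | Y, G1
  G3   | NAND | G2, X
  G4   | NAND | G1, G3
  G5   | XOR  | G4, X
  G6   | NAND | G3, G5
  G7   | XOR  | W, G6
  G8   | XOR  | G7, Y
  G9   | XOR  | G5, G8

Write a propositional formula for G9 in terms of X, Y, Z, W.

G1 = Y NAND W
G2 = Y NAND G1 = Y NAND (Y NAND W)
G3 = G2 NAND X = (Y NAND (Y NAND W)) NAND X
G4 = G1 NAND G3 = (Y NAND W) NAND ((Y NAND (Y NAND W)) NAND X)
G5 = G4 XOR X = ((Y NAND W) NAND ((Y NAND (Y NAND W)) NAND X)) XOR X
G6 = G3 NAND G5 = ((Y NAND (Y NAND W)) NAND X) NAND (((Y NAND W) NAND ((Y NAND (Y NAND W)) NAND X)) XOR X)
G7 = W XOR G6 = W XOR (((Y NAND (Y NAND W)) NAND X) NAND (((Y NAND W) NAND ((Y NAND (Y NAND W)) NAND X)) XOR X))
G8 = G7 XOR Y = (W XOR (((Y NAND (Y NAND W)) NAND X) NAND (((Y NAND W) NAND ((Y NAND (Y NAND W)) NAND X)) XOR X))) XOR Y
G9 = G5 XOR G8 = (((Y NAND W) NAND ((Y NAND (Y NAND W)) NAND X)) XOR X) XOR ((W XOR (((Y NAND (Y NAND W)) NAND X) NAND (((Y NAND W) NAND ((Y NAND (Y NAND W)) NAND X)) XOR X))) XOR Y)

(((Y NAND W) NAND ((Y NAND (Y NAND W)) NAND X)) XOR X) XOR ((W XOR (((Y NAND (Y NAND W)) NAND X) NAND (((Y NAND W) NAND ((Y NAND (Y NAND W)) NAND X)) XOR X))) XOR Y)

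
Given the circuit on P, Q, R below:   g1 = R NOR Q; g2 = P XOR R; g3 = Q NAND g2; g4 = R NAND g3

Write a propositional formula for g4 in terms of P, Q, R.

R NAND (Q NAND (P XOR R))

g2 = P XOR R
g3 = Q NAND g2 = Q NAND (P XOR R)
g4 = R NAND g3 = R NAND (Q NAND (P XOR R))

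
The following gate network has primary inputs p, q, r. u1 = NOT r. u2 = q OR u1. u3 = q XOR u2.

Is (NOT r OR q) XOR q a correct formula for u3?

Yes

u1 = NOT r
u2 = q OR u1 = q OR NOT r
u3 = q XOR u2 = q XOR (q OR NOT r)
At p=0, q=0, r=1: circuit gives 0, formula gives 0.
At p=0, q=0, r=0: circuit gives 1, formula gives 1.
Agrees on all 8 inputs.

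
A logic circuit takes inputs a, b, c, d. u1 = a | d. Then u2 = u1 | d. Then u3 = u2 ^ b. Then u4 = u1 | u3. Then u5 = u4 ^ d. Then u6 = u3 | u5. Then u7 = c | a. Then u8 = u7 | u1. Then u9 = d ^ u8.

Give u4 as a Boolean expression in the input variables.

u1 = a | d
u2 = u1 | d = (a | d) | d
u3 = u2 ^ b = ((a | d) | d) ^ b
u4 = u1 | u3 = (a | d) | (((a | d) | d) ^ b)

(a | d) | (((a | d) | d) ^ b)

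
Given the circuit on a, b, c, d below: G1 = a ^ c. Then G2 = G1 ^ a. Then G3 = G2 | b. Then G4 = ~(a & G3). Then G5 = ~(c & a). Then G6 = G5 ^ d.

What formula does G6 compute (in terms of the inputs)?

(~(c & a)) ^ d

G5 = ~(c & a)
G6 = G5 ^ d = (~(c & a)) ^ d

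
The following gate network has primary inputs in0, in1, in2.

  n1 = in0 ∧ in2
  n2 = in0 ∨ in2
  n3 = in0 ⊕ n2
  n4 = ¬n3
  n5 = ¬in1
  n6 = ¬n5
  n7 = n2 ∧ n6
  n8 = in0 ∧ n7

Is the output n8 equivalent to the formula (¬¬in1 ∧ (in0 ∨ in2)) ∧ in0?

Yes

n2 = in0 ∨ in2
n5 = ¬in1
n6 = ¬n5 = ¬¬in1
n7 = n2 ∧ n6 = (in0 ∨ in2) ∧ ¬¬in1
n8 = in0 ∧ n7 = in0 ∧ ((in0 ∨ in2) ∧ ¬¬in1)
At in0=0, in1=0, in2=0: circuit gives 0, formula gives 0.
At in0=1, in1=1, in2=0: circuit gives 1, formula gives 1.
Agrees on all 8 inputs.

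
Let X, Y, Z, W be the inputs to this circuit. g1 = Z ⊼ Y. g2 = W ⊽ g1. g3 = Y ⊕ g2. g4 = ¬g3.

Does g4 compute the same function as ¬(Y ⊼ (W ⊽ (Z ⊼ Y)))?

g1 = Z ⊼ Y
g2 = W ⊽ g1 = W ⊽ (Z ⊼ Y)
g3 = Y ⊕ g2 = Y ⊕ (W ⊽ (Z ⊼ Y))
g4 = ¬g3 = ¬(Y ⊕ (W ⊽ (Z ⊼ Y)))
At X=0, Y=0, Z=0, W=0: circuit gives 1, formula gives 0.

No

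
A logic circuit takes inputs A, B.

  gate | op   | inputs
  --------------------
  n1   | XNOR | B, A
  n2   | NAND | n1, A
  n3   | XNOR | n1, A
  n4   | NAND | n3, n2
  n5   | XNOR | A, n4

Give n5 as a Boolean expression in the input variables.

A XNOR (((B XNOR A) XNOR A) NAND ((B XNOR A) NAND A))

n1 = B XNOR A
n2 = n1 NAND A = (B XNOR A) NAND A
n3 = n1 XNOR A = (B XNOR A) XNOR A
n4 = n3 NAND n2 = ((B XNOR A) XNOR A) NAND ((B XNOR A) NAND A)
n5 = A XNOR n4 = A XNOR (((B XNOR A) XNOR A) NAND ((B XNOR A) NAND A))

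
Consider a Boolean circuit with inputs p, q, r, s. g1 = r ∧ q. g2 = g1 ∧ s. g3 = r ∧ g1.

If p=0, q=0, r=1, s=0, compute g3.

0

g1 = 1 ∧ 0 = 0
g3 = 1 ∧ 0 = 0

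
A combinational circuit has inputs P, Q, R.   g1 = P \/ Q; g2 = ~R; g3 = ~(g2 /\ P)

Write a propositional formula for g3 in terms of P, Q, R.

g2 = ~R
g3 = ~(g2 /\ P) = ~(~R /\ P)

~(~R /\ P)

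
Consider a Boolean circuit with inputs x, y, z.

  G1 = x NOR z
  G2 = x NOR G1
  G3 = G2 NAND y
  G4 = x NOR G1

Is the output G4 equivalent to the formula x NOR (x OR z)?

G1 = x NOR z
G4 = x NOR G1 = x NOR (x NOR z)
At x=0, y=0, z=0: circuit gives 0, formula gives 1.

No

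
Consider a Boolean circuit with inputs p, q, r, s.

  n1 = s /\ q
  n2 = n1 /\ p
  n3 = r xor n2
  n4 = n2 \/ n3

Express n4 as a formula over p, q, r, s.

n1 = s /\ q
n2 = n1 /\ p = (s /\ q) /\ p
n3 = r xor n2 = r xor ((s /\ q) /\ p)
n4 = n2 \/ n3 = ((s /\ q) /\ p) \/ (r xor ((s /\ q) /\ p))

((s /\ q) /\ p) \/ (r xor ((s /\ q) /\ p))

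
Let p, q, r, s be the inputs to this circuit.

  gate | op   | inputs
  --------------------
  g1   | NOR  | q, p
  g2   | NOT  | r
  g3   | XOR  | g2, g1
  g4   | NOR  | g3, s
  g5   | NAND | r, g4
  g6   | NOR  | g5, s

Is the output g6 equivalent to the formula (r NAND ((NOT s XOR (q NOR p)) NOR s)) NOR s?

No

g1 = q NOR p
g2 = NOT r
g3 = g2 XOR g1 = NOT r XOR (q NOR p)
g4 = g3 NOR s = (NOT r XOR (q NOR p)) NOR s
g5 = r NAND g4 = r NAND ((NOT r XOR (q NOR p)) NOR s)
g6 = g5 NOR s = (r NAND ((NOT r XOR (q NOR p)) NOR s)) NOR s
At p=0, q=0, r=1, s=0: circuit gives 0, formula gives 1.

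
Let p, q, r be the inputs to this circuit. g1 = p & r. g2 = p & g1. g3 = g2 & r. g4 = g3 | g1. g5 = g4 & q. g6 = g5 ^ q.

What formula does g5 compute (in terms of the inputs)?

(((p & (p & r)) & r) | (p & r)) & q

g1 = p & r
g2 = p & g1 = p & (p & r)
g3 = g2 & r = (p & (p & r)) & r
g4 = g3 | g1 = ((p & (p & r)) & r) | (p & r)
g5 = g4 & q = (((p & (p & r)) & r) | (p & r)) & q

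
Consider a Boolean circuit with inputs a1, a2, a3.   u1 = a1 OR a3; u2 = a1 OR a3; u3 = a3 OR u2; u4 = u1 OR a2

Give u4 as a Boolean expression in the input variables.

(a1 OR a3) OR a2

u1 = a1 OR a3
u4 = u1 OR a2 = (a1 OR a3) OR a2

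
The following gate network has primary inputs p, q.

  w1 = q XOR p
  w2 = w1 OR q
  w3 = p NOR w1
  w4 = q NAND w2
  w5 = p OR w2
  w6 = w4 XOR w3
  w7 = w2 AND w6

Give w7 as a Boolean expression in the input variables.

w1 = q XOR p
w2 = w1 OR q = (q XOR p) OR q
w3 = p NOR w1 = p NOR (q XOR p)
w4 = q NAND w2 = q NAND ((q XOR p) OR q)
w6 = w4 XOR w3 = (q NAND ((q XOR p) OR q)) XOR (p NOR (q XOR p))
w7 = w2 AND w6 = ((q XOR p) OR q) AND ((q NAND ((q XOR p) OR q)) XOR (p NOR (q XOR p)))

((q XOR p) OR q) AND ((q NAND ((q XOR p) OR q)) XOR (p NOR (q XOR p)))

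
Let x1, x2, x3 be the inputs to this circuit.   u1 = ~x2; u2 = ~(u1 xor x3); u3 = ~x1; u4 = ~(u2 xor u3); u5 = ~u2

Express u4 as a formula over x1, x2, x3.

u1 = ~x2
u2 = ~(u1 xor x3) = ~(~x2 xor x3)
u3 = ~x1
u4 = ~(u2 xor u3) = ~((~(~x2 xor x3)) xor ~x1)

~((~(~x2 xor x3)) xor ~x1)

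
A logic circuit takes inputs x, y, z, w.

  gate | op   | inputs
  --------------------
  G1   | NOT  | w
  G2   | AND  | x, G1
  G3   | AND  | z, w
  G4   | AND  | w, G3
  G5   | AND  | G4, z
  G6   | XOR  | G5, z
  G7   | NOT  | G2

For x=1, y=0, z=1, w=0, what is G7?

0

G1 = NOT 0 = 1
G2 = 1 AND 1 = 1
G7 = NOT 1 = 0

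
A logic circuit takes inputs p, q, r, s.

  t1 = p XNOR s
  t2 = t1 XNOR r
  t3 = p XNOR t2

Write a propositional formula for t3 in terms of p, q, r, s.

p XNOR ((p XNOR s) XNOR r)

t1 = p XNOR s
t2 = t1 XNOR r = (p XNOR s) XNOR r
t3 = p XNOR t2 = p XNOR ((p XNOR s) XNOR r)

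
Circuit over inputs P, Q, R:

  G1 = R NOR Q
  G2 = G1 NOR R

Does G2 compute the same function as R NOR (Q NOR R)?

Yes

G1 = R NOR Q
G2 = G1 NOR R = (R NOR Q) NOR R
At P=0, Q=0, R=0: circuit gives 0, formula gives 0.
At P=0, Q=1, R=0: circuit gives 1, formula gives 1.
Agrees on all 8 inputs.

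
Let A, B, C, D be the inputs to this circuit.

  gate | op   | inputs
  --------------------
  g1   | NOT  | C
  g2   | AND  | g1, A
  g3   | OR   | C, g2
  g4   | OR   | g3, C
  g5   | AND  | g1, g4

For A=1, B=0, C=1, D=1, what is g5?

0

g1 = NOT 1 = 0
g2 = 0 AND 1 = 0
g3 = 1 OR 0 = 1
g4 = 1 OR 1 = 1
g5 = 0 AND 1 = 0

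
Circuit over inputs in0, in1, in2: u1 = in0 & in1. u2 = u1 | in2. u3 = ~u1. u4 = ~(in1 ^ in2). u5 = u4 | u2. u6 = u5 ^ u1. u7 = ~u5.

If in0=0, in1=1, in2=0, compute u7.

1

u1 = 0 & 1 = 0
u2 = 0 | 0 = 0
u4 = ~(1 ^ 0) = 0
u5 = 0 | 0 = 0
u7 = ~0 = 1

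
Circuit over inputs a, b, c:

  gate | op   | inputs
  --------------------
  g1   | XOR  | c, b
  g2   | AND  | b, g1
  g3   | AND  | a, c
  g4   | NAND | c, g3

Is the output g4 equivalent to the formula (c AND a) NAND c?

Yes

g3 = a AND c
g4 = c NAND g3 = c NAND (a AND c)
At a=1, b=0, c=1: circuit gives 0, formula gives 0.
At a=0, b=0, c=0: circuit gives 1, formula gives 1.
Agrees on all 8 inputs.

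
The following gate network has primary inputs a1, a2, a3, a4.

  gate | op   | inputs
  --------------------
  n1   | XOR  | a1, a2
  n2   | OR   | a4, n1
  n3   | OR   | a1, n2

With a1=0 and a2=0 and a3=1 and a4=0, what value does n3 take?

n1 = 0 XOR 0 = 0
n2 = 0 OR 0 = 0
n3 = 0 OR 0 = 0

0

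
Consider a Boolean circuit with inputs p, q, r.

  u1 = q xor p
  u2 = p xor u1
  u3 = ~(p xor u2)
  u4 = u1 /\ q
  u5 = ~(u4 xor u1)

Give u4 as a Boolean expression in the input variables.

(q xor p) /\ q

u1 = q xor p
u4 = u1 /\ q = (q xor p) /\ q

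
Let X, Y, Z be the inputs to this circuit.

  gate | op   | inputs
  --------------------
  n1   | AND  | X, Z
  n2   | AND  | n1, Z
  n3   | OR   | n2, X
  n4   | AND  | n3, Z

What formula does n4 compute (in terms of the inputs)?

(((X AND Z) AND Z) OR X) AND Z

n1 = X AND Z
n2 = n1 AND Z = (X AND Z) AND Z
n3 = n2 OR X = ((X AND Z) AND Z) OR X
n4 = n3 AND Z = (((X AND Z) AND Z) OR X) AND Z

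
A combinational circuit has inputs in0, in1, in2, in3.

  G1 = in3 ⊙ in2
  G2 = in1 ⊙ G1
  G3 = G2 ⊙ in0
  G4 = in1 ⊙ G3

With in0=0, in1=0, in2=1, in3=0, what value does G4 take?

G1 = 0 ⊙ 1 = 0
G2 = 0 ⊙ 0 = 1
G3 = 1 ⊙ 0 = 0
G4 = 0 ⊙ 0 = 1

1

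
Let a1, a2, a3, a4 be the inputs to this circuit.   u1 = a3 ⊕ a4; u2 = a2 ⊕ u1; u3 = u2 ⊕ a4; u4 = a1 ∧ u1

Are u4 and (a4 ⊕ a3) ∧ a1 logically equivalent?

Yes

u1 = a3 ⊕ a4
u4 = a1 ∧ u1 = a1 ∧ (a3 ⊕ a4)
At a1=0, a2=0, a3=0, a4=0: circuit gives 0, formula gives 0.
At a1=1, a2=0, a3=0, a4=1: circuit gives 1, formula gives 1.
Agrees on all 16 inputs.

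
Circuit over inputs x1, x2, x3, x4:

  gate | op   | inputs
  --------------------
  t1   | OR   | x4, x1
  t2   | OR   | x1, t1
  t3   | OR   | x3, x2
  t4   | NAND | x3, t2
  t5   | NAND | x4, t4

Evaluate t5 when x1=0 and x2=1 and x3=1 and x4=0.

1

t1 = 0 OR 0 = 0
t2 = 0 OR 0 = 0
t4 = 1 NAND 0 = 1
t5 = 0 NAND 1 = 1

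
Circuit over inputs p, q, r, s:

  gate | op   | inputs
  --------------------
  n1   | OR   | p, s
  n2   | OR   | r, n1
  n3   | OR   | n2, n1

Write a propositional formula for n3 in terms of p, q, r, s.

(r OR (p OR s)) OR (p OR s)

n1 = p OR s
n2 = r OR n1 = r OR (p OR s)
n3 = n2 OR n1 = (r OR (p OR s)) OR (p OR s)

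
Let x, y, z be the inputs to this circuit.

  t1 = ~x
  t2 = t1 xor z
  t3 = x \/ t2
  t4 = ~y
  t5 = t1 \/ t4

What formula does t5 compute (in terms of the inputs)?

t1 = ~x
t4 = ~y
t5 = t1 \/ t4 = ~x \/ ~y

~x \/ ~y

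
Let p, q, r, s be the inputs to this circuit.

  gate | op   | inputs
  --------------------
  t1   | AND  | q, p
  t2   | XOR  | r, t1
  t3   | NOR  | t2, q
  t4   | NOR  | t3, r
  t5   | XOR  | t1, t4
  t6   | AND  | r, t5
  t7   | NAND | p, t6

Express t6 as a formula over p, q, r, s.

t1 = q AND p
t2 = r XOR t1 = r XOR (q AND p)
t3 = t2 NOR q = (r XOR (q AND p)) NOR q
t4 = t3 NOR r = ((r XOR (q AND p)) NOR q) NOR r
t5 = t1 XOR t4 = (q AND p) XOR (((r XOR (q AND p)) NOR q) NOR r)
t6 = r AND t5 = r AND ((q AND p) XOR (((r XOR (q AND p)) NOR q) NOR r))

r AND ((q AND p) XOR (((r XOR (q AND p)) NOR q) NOR r))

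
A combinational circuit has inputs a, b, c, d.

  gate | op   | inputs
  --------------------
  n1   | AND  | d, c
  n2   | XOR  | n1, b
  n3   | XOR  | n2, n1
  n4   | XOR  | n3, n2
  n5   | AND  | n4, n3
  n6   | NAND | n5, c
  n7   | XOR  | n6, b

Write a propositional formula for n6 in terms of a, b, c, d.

(((((d AND c) XOR b) XOR (d AND c)) XOR ((d AND c) XOR b)) AND (((d AND c) XOR b) XOR (d AND c))) NAND c

n1 = d AND c
n2 = n1 XOR b = (d AND c) XOR b
n3 = n2 XOR n1 = ((d AND c) XOR b) XOR (d AND c)
n4 = n3 XOR n2 = (((d AND c) XOR b) XOR (d AND c)) XOR ((d AND c) XOR b)
n5 = n4 AND n3 = ((((d AND c) XOR b) XOR (d AND c)) XOR ((d AND c) XOR b)) AND (((d AND c) XOR b) XOR (d AND c))
n6 = n5 NAND c = (((((d AND c) XOR b) XOR (d AND c)) XOR ((d AND c) XOR b)) AND (((d AND c) XOR b) XOR (d AND c))) NAND c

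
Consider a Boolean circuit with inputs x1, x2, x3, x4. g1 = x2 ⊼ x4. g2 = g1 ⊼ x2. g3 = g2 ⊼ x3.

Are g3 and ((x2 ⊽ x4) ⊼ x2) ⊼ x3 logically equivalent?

No

g1 = x2 ⊼ x4
g2 = g1 ⊼ x2 = (x2 ⊼ x4) ⊼ x2
g3 = g2 ⊼ x3 = ((x2 ⊼ x4) ⊼ x2) ⊼ x3
At x1=0, x2=1, x3=1, x4=0: circuit gives 1, formula gives 0.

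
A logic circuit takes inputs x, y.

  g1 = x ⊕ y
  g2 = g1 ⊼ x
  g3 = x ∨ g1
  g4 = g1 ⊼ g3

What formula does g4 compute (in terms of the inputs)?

g1 = x ⊕ y
g3 = x ∨ g1 = x ∨ (x ⊕ y)
g4 = g1 ⊼ g3 = (x ⊕ y) ⊼ (x ∨ (x ⊕ y))

(x ⊕ y) ⊼ (x ∨ (x ⊕ y))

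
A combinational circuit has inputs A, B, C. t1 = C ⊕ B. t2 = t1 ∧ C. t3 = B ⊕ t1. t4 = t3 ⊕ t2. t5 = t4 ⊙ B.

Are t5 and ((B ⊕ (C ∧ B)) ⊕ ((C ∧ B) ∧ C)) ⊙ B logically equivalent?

No

t1 = C ⊕ B
t2 = t1 ∧ C = (C ⊕ B) ∧ C
t3 = B ⊕ t1 = B ⊕ (C ⊕ B)
t4 = t3 ⊕ t2 = (B ⊕ (C ⊕ B)) ⊕ ((C ⊕ B) ∧ C)
t5 = t4 ⊙ B = ((B ⊕ (C ⊕ B)) ⊕ ((C ⊕ B) ∧ C)) ⊙ B
At A=0, B=1, C=0: circuit gives 0, formula gives 1.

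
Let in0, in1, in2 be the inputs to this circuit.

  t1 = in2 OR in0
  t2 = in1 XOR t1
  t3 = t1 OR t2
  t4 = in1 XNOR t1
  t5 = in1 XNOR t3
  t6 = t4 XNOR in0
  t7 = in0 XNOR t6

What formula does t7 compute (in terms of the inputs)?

in0 XNOR ((in1 XNOR (in2 OR in0)) XNOR in0)

t1 = in2 OR in0
t4 = in1 XNOR t1 = in1 XNOR (in2 OR in0)
t6 = t4 XNOR in0 = (in1 XNOR (in2 OR in0)) XNOR in0
t7 = in0 XNOR t6 = in0 XNOR ((in1 XNOR (in2 OR in0)) XNOR in0)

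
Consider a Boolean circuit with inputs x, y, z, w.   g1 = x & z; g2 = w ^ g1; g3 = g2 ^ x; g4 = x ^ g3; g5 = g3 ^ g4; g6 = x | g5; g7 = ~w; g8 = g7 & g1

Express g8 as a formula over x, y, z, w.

~w & (x & z)

g1 = x & z
g7 = ~w
g8 = g7 & g1 = ~w & (x & z)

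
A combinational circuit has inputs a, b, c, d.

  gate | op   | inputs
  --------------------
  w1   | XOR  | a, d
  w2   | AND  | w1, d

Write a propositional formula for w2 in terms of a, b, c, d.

(a XOR d) AND d

w1 = a XOR d
w2 = w1 AND d = (a XOR d) AND d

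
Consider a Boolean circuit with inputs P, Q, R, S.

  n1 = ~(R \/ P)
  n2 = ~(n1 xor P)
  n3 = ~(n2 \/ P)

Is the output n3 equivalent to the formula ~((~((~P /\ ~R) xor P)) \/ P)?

Yes

n1 = ~(R \/ P)
n2 = ~(n1 xor P) = ~((~(R \/ P)) xor P)
n3 = ~(n2 \/ P) = ~((~((~(R \/ P)) xor P)) \/ P)
At P=0, Q=0, R=1, S=0: circuit gives 0, formula gives 0.
At P=0, Q=0, R=0, S=0: circuit gives 1, formula gives 1.
Agrees on all 16 inputs.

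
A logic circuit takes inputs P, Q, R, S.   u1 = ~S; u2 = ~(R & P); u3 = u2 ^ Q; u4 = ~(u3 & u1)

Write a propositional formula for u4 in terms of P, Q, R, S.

~(((~(R & P)) ^ Q) & ~S)

u1 = ~S
u2 = ~(R & P)
u3 = u2 ^ Q = (~(R & P)) ^ Q
u4 = ~(u3 & u1) = ~(((~(R & P)) ^ Q) & ~S)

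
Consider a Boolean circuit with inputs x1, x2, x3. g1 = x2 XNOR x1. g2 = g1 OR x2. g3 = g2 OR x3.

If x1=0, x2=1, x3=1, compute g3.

1

g1 = 1 XNOR 0 = 0
g2 = 0 OR 1 = 1
g3 = 1 OR 1 = 1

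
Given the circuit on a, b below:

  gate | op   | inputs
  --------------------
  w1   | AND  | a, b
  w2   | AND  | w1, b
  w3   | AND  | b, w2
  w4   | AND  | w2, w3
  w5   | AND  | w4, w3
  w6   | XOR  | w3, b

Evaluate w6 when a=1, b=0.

0

w1 = 1 AND 0 = 0
w2 = 0 AND 0 = 0
w3 = 0 AND 0 = 0
w6 = 0 XOR 0 = 0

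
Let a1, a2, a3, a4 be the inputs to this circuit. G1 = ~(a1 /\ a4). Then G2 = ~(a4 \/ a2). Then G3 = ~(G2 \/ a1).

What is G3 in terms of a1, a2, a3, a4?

G2 = ~(a4 \/ a2)
G3 = ~(G2 \/ a1) = ~((~(a4 \/ a2)) \/ a1)

~((~(a4 \/ a2)) \/ a1)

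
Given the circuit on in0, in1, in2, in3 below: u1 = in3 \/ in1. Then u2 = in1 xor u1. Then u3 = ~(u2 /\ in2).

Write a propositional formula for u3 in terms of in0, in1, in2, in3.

u1 = in3 \/ in1
u2 = in1 xor u1 = in1 xor (in3 \/ in1)
u3 = ~(u2 /\ in2) = ~((in1 xor (in3 \/ in1)) /\ in2)

~((in1 xor (in3 \/ in1)) /\ in2)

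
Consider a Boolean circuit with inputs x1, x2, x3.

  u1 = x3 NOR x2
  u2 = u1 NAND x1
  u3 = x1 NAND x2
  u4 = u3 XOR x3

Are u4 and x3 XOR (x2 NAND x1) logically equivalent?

Yes

u3 = x1 NAND x2
u4 = u3 XOR x3 = (x1 NAND x2) XOR x3
At x1=0, x2=0, x3=1: circuit gives 0, formula gives 0.
At x1=0, x2=0, x3=0: circuit gives 1, formula gives 1.
Agrees on all 8 inputs.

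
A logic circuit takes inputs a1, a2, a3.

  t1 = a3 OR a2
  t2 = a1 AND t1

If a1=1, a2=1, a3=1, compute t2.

1

t1 = 1 OR 1 = 1
t2 = 1 AND 1 = 1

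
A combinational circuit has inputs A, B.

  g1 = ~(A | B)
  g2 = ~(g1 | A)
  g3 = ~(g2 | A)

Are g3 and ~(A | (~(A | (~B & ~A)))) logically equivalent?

g1 = ~(A | B)
g2 = ~(g1 | A) = ~((~(A | B)) | A)
g3 = ~(g2 | A) = ~((~((~(A | B)) | A)) | A)
At A=0, B=1: circuit gives 0, formula gives 0.
At A=0, B=0: circuit gives 1, formula gives 1.
Agrees on all 4 inputs.

Yes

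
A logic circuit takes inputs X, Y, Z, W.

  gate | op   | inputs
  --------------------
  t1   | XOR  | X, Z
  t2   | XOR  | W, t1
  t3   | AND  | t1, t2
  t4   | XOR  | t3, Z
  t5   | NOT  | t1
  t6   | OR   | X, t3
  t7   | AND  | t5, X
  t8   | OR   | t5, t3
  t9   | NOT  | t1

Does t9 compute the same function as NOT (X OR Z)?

No

t1 = X XOR Z
t9 = NOT t1 = NOT (X XOR Z)
At X=1, Y=0, Z=1, W=0: circuit gives 1, formula gives 0.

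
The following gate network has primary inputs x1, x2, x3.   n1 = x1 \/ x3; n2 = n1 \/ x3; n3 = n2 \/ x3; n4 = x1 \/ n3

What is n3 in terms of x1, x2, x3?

((x1 \/ x3) \/ x3) \/ x3

n1 = x1 \/ x3
n2 = n1 \/ x3 = (x1 \/ x3) \/ x3
n3 = n2 \/ x3 = ((x1 \/ x3) \/ x3) \/ x3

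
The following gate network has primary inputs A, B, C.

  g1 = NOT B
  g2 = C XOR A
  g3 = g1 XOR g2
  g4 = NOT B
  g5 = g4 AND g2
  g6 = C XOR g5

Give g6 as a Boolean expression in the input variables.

C XOR (NOT B AND (C XOR A))

g2 = C XOR A
g4 = NOT B
g5 = g4 AND g2 = NOT B AND (C XOR A)
g6 = C XOR g5 = C XOR (NOT B AND (C XOR A))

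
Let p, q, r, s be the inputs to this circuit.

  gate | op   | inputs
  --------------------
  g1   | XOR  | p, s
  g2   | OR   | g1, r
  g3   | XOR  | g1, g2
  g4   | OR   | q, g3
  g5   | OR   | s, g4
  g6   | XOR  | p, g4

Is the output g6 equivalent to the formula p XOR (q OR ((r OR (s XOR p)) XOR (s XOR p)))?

Yes

g1 = p XOR s
g2 = g1 OR r = (p XOR s) OR r
g3 = g1 XOR g2 = (p XOR s) XOR ((p XOR s) OR r)
g4 = q OR g3 = q OR ((p XOR s) XOR ((p XOR s) OR r))
g6 = p XOR g4 = p XOR (q OR ((p XOR s) XOR ((p XOR s) OR r)))
At p=0, q=0, r=0, s=0: circuit gives 0, formula gives 0.
At p=0, q=0, r=1, s=0: circuit gives 1, formula gives 1.
Agrees on all 16 inputs.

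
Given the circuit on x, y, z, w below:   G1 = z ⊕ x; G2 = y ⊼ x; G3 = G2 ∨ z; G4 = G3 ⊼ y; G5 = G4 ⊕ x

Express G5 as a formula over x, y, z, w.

(((y ⊼ x) ∨ z) ⊼ y) ⊕ x

G2 = y ⊼ x
G3 = G2 ∨ z = (y ⊼ x) ∨ z
G4 = G3 ⊼ y = ((y ⊼ x) ∨ z) ⊼ y
G5 = G4 ⊕ x = (((y ⊼ x) ∨ z) ⊼ y) ⊕ x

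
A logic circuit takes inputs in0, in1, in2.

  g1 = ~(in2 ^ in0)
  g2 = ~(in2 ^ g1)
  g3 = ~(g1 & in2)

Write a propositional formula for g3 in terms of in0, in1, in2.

g1 = ~(in2 ^ in0)
g3 = ~(g1 & in2) = ~((~(in2 ^ in0)) & in2)

~((~(in2 ^ in0)) & in2)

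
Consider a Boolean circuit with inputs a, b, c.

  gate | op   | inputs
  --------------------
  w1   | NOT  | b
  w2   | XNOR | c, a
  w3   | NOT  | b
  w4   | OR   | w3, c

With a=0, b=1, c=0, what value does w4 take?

w3 = NOT 1 = 0
w4 = 0 OR 0 = 0

0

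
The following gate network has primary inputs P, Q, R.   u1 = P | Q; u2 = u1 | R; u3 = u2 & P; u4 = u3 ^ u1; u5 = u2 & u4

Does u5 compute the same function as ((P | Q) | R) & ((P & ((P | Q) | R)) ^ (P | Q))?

u1 = P | Q
u2 = u1 | R = (P | Q) | R
u3 = u2 & P = ((P | Q) | R) & P
u4 = u3 ^ u1 = (((P | Q) | R) & P) ^ (P | Q)
u5 = u2 & u4 = ((P | Q) | R) & ((((P | Q) | R) & P) ^ (P | Q))
At P=0, Q=0, R=0: circuit gives 0, formula gives 0.
At P=0, Q=1, R=0: circuit gives 1, formula gives 1.
Agrees on all 8 inputs.

Yes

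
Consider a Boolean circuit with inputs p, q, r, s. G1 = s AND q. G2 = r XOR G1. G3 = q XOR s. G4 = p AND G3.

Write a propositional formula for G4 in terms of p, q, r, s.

p AND (q XOR s)

G3 = q XOR s
G4 = p AND G3 = p AND (q XOR s)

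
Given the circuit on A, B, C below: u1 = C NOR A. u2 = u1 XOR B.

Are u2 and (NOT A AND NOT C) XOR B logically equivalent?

u1 = C NOR A
u2 = u1 XOR B = (C NOR A) XOR B
At A=0, B=0, C=1: circuit gives 0, formula gives 0.
At A=0, B=0, C=0: circuit gives 1, formula gives 1.
Agrees on all 8 inputs.

Yes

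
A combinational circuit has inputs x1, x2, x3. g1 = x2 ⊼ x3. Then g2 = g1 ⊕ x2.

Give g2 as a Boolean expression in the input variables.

g1 = x2 ⊼ x3
g2 = g1 ⊕ x2 = (x2 ⊼ x3) ⊕ x2

(x2 ⊼ x3) ⊕ x2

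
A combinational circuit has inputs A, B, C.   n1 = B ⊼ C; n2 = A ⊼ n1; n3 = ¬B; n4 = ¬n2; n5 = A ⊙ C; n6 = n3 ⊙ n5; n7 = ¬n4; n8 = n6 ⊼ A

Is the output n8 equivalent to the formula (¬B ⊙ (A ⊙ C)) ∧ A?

No

n3 = ¬B
n5 = A ⊙ C
n6 = n3 ⊙ n5 = ¬B ⊙ (A ⊙ C)
n8 = n6 ⊼ A = (¬B ⊙ (A ⊙ C)) ⊼ A
At A=0, B=0, C=0: circuit gives 1, formula gives 0.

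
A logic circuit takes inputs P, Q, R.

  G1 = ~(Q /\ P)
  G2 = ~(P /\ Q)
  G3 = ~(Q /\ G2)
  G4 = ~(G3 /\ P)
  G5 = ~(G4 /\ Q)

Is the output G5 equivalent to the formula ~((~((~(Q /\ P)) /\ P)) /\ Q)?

No

G2 = ~(P /\ Q)
G3 = ~(Q /\ G2) = ~(Q /\ (~(P /\ Q)))
G4 = ~(G3 /\ P) = ~((~(Q /\ (~(P /\ Q)))) /\ P)
G5 = ~(G4 /\ Q) = ~((~((~(Q /\ (~(P /\ Q)))) /\ P)) /\ Q)
At P=1, Q=1, R=0: circuit gives 1, formula gives 0.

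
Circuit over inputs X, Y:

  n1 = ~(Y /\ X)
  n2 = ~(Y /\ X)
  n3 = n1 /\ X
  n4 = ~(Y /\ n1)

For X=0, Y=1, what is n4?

0

n1 = ~(1 /\ 0) = 1
n4 = ~(1 /\ 1) = 0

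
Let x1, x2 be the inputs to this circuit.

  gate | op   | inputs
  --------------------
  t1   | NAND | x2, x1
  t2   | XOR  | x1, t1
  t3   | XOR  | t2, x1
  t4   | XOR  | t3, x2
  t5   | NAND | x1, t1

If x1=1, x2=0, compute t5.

0

t1 = 0 NAND 1 = 1
t5 = 1 NAND 1 = 0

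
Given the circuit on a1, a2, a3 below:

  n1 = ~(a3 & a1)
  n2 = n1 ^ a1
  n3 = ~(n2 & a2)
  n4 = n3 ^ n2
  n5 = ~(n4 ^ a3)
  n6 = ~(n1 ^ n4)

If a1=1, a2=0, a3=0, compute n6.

1

n1 = ~(0 & 1) = 1
n2 = 1 ^ 1 = 0
n3 = ~(0 & 0) = 1
n4 = 1 ^ 0 = 1
n6 = ~(1 ^ 1) = 1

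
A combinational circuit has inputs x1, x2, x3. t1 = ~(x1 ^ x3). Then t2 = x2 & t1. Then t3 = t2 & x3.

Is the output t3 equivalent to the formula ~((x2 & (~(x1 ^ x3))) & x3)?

No

t1 = ~(x1 ^ x3)
t2 = x2 & t1 = x2 & (~(x1 ^ x3))
t3 = t2 & x3 = (x2 & (~(x1 ^ x3))) & x3
At x1=0, x2=0, x3=0: circuit gives 0, formula gives 1.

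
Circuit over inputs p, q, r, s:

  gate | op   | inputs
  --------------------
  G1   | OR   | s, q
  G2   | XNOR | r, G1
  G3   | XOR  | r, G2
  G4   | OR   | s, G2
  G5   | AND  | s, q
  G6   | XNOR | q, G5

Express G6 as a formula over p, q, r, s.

G5 = s AND q
G6 = q XNOR G5 = q XNOR (s AND q)

q XNOR (s AND q)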